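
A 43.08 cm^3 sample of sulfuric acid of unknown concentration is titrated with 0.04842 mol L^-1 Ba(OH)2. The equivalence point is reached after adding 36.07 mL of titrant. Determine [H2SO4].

n(Ba(OH)2) delivered = 0.04842 x 0.03607 = 0.001747 mol.
For a 1:1 reaction, n(H2SO4) = 0.001747 mol.
[H2SO4] = 0.001747 mol / 0.04308 L = 0.0405 M.

0.0405 M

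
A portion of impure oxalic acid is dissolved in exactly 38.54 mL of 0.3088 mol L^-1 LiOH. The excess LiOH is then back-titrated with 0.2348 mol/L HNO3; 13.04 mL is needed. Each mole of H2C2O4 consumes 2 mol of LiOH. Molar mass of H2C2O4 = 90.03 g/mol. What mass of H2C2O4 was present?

0.398 g

Total n(LiOH) added = 0.3088 x 0.03854 = 0.01190 mol.
n(HNO3) used = 0.2348 x 0.01304 = 0.003062 mol, which equals the excess n(LiOH).
So n(LiOH) consumed by the sample = 0.01190 - 0.003062 = 0.008839 mol.
n(H2C2O4) = 0.008839 / 2 = 0.004420 mol.
mass = 0.004420 mol x 90.03 g/mol = 0.398 g.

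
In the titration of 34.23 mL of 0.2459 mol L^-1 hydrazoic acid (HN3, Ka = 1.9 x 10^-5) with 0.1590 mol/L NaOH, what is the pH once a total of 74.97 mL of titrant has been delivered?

12.51

n(acid) = 0.2459 x 0.03423 = 0.008417 mol; n(NaOH) added = 0.1590 x 0.07497 = 0.01192 mol.
Base is in excess by 0.01192 - 0.008417 = 0.003503 mol in a total volume of 0.1092 L.
[OH^-] = 0.003503/0.1092 = 0.03208 M, so pOH = 1.49 and pH = 14.00 - 1.49 = 12.51.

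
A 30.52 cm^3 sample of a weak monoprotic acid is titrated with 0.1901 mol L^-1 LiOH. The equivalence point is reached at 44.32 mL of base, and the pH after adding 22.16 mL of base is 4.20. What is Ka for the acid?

22.16 mL is half of the equivalence volume, so this is the half-equivalence point where [HA] = [A^-].
At half-equivalence pH = pKa, so pKa = 4.20.
Ka = 10^(-4.20) = 6.3 x 10^-5.

6.3 x 10^-5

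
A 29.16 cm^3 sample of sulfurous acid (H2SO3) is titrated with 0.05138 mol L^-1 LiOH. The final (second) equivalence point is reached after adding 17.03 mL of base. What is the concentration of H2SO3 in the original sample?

n(LiOH) = 0.05138 x 0.01703 = 0.0008750 mol.
At the final (second) equivalence point, 2 mol OH^- react per mol H2SO3, so n(H2SO3) = 0.0008750 / 2 = 0.0004375 mol.
[H2SO3] = 0.0004375 / 0.02916 L = 0.0150 M.

0.0150 M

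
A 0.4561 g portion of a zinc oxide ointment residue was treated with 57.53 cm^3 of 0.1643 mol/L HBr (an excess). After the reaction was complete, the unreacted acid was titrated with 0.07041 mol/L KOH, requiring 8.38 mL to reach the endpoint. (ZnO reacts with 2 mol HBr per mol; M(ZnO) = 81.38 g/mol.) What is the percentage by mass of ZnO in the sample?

Total n(HBr) added = 0.1643 x 0.05753 = 0.009452 mol.
n(KOH) used = 0.07041 x 0.008380 = 0.0005900 mol, which equals the excess n(HBr).
So n(HBr) consumed by the sample = 0.009452 - 0.0005900 = 0.008862 mol.
n(ZnO) = 0.008862 / 2 = 0.004431 mol.
mass ZnO = 0.004431 x 81.38 = 0.3606 g, so %ZnO = 0.3606/0.4561 x 100 = 79.1%.

79.1%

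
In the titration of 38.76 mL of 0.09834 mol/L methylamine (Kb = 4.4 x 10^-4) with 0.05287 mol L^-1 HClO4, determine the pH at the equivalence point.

6.05

n(CH3NH2) = 0.09834 x 0.03876 = 0.003812 mol; V(HClO4) at equivalence = 0.003812/0.05287 = 0.07209 L.
At equivalence the base is fully converted to CH3NH3+; total volume = 0.1109 L, so [CH3NH3+] = 0.003812/0.1109 = 0.03438 M.
Ka(CH3NH3+) = Kw/Kb = 1.0e-14 / 4.4 x 10^-4 = 2.27e-11.
[H^+] = sqrt(Ka x [CH3NH3+]) = sqrt(2.27e-11 x 0.03438) = 8.84e-7 M.
pH = -log(8.84e-7) = 6.05.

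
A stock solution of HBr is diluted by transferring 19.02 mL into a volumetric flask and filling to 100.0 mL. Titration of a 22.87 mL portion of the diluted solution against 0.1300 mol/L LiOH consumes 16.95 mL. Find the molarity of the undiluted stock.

0.507 M

n(LiOH) = 0.1300 x 0.01695 = 0.002204 mol.
n(HBr) in the aliquot = 0.002204 mol.
[diluted HBr] = 0.002204 / 0.02287 = 0.09635 M.
Dilution factor = 100.0/19.02 = 5.258, so [stock] = 0.09635 x 5.258 = 0.507 M.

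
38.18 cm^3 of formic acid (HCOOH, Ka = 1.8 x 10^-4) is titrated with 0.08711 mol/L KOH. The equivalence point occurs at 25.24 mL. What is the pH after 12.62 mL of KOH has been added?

12.62 mL is exactly half the equivalence volume (25.24/2), i.e. the half-equivalence point.
There, n(HA) = n(A^-), so pH = pKa = -log(1.8 x 10^-4) = 3.74.

3.74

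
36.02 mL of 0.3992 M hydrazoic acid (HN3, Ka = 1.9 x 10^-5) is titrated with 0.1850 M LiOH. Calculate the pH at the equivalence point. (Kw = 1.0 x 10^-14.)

n(HN3) = 0.3992 x 0.03602 = 0.01438 mol; V(LiOH) at equivalence = 0.01438/0.1850 = 0.07773 L.
At equivalence all the acid is converted to N3-; total volume = 0.03602 + 0.07773 = 0.1137 L, so [N3-] = 0.01438/0.1137 = 0.1264 M.
Kb = Kw/Ka = 1.0e-14 / 1.9 x 10^-5 = 5.26e-10.
[OH^-] = sqrt(Kb x [N3-]) = sqrt(5.26e-10 x 0.1264) = 8.16e-6 M.
pOH = 5.09, so pH = 14.00 - 5.09 = 8.91.

8.91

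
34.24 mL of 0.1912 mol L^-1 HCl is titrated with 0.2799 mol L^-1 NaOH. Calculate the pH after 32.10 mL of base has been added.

n(acid) = 0.1912 x 0.03424 = 0.006547 mol; n(NaOH) added = 0.2799 x 0.03210 = 0.008985 mol.
Base is in excess by 0.008985 - 0.006547 = 0.002438 mol in a total volume of 0.06634 L.
[OH^-] = 0.002438/0.06634 = 0.03675 M, so pOH = 1.43 and pH = 14.00 - 1.43 = 12.57.

12.57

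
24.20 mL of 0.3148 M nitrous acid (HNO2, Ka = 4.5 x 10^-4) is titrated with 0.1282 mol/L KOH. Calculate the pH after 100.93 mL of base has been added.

n(acid) = 0.3148 x 0.02420 = 0.007618 mol; n(KOH) added = 0.1282 x 0.1009 = 0.01294 mol.
Base is in excess by 0.01294 - 0.007618 = 0.005321 mol in a total volume of 0.1251 L.
[OH^-] = 0.005321/0.1251 = 0.04252 M, so pOH = 1.37 and pH = 14.00 - 1.37 = 12.63.

12.63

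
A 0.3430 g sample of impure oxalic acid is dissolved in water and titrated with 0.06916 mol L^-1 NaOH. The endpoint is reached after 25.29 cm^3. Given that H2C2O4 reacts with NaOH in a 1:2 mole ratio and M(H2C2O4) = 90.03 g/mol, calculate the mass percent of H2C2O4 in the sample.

n(NaOH) = 0.06916 x 0.02529 = 0.001749 mol.
n(H2C2O4) = 0.001749 / 2 = 0.0008745 mol.
mass of H2C2O4 = 0.0008745 x 90.03 = 0.07873 g.
% purity = 0.07873 / 0.3430 x 100 = 23.0%.

23.0%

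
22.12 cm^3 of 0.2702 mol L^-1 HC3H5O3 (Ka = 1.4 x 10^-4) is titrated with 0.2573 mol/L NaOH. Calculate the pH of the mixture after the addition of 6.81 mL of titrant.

3.47

Initial n(HC3H5O3) = 0.2702 x 0.02212 = 0.005977 mol.
n(NaOH) added = 0.2573 x 0.006810 = 0.001752 mol, converting that many moles of HC3H5O3 to C3H5O3-.
Remaining n(HC3H5O3) = 0.004225 mol; n(C3H5O3-) = 0.001752 mol.
By Henderson-Hasselbalch, pH = pKa + log([A^-]/[HA]) = 3.85 + log(0.001752/0.004225) = 3.85 + (-0.38) = 3.47.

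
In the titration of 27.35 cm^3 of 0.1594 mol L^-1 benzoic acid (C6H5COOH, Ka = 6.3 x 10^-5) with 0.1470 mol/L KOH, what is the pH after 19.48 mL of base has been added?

4.48

Initial n(C6H5COOH) = 0.1594 x 0.02735 = 0.004360 mol.
n(KOH) added = 0.1470 x 0.01948 = 0.002864 mol, converting that many moles of C6H5COOH to C6H5COO-.
Remaining n(C6H5COOH) = 0.001496 mol; n(C6H5COO-) = 0.002864 mol.
By Henderson-Hasselbalch, pH = pKa + log([A^-]/[HA]) = 4.20 + log(0.002864/0.001496) = 4.20 + (+0.28) = 4.48.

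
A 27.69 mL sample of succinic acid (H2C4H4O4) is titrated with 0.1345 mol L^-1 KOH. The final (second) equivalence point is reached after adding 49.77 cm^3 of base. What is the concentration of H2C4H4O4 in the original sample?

0.121 M

n(KOH) = 0.1345 x 0.04977 = 0.006694 mol.
At the final (second) equivalence point, 2 mol OH^- react per mol H2C4H4O4, so n(H2C4H4O4) = 0.006694 / 2 = 0.003347 mol.
[H2C4H4O4] = 0.003347 / 0.02769 L = 0.121 M.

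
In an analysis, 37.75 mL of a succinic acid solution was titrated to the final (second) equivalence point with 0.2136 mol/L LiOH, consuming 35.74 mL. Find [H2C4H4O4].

0.101 M

n(LiOH) = 0.2136 x 0.03574 = 0.007634 mol.
At the final (second) equivalence point, 2 mol OH^- react per mol H2C4H4O4, so n(H2C4H4O4) = 0.007634 / 2 = 0.003817 mol.
[H2C4H4O4] = 0.003817 / 0.03775 L = 0.101 M.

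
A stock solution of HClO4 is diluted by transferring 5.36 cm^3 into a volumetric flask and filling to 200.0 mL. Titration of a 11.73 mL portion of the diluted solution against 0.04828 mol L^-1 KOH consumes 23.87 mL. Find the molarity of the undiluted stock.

3.67 M

n(KOH) = 0.04828 x 0.02387 = 0.001152 mol.
n(HClO4) in the aliquot = 0.001152 mol.
[diluted HClO4] = 0.001152 / 0.01173 = 0.09825 M.
Dilution factor = 200.0/5.360 = 37.31, so [stock] = 0.09825 x 37.31 = 3.67 M.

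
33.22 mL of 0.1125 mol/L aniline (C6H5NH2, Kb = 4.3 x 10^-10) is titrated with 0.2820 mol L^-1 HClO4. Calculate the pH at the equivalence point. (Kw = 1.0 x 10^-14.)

2.86

n(C6H5NH2) = 0.1125 x 0.03322 = 0.003737 mol; V(HClO4) at equivalence = 0.003737/0.2820 = 0.01325 L.
At equivalence the base is fully converted to C6H5NH3+; total volume = 0.04647 L, so [C6H5NH3+] = 0.003737/0.04647 = 0.08042 M.
Ka(C6H5NH3+) = Kw/Kb = 1.0e-14 / 4.3 x 10^-10 = 2.33e-5.
[H^+] = sqrt(Ka x [C6H5NH3+]) = sqrt(2.33e-5 x 0.08042) = 0.00137 M.
pH = -log(0.00137) = 2.86.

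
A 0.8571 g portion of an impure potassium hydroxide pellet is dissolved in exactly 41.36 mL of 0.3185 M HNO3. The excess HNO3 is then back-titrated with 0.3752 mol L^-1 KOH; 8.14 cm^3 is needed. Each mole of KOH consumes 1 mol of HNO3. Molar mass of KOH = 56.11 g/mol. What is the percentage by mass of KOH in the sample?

66.2%

Total n(HNO3) added = 0.3185 x 0.04136 = 0.01317 mol.
n(KOH) used = 0.3752 x 0.008140 = 0.003054 mol, which equals the excess n(HNO3).
So n(HNO3) consumed by the sample = 0.01317 - 0.003054 = 0.01012 mol.
n(KOH) = 0.01012 / 1 = 0.01012 mol.
mass KOH = 0.01012 x 56.11 = 0.5678 g, so %KOH = 0.5678/0.8571 x 100 = 66.2%.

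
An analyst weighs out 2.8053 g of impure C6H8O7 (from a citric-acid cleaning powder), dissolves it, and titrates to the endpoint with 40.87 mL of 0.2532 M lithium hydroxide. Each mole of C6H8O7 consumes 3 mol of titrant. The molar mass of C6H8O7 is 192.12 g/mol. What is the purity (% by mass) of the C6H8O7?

23.6%

n(LiOH) = 0.2532 x 0.04087 = 0.01035 mol.
n(C6H8O7) = 0.01035 / 3 = 0.003449 mol.
mass of C6H8O7 = 0.003449 x 192.12 = 0.6627 g.
% purity = 0.6627 / 2.8053 x 100 = 23.6%.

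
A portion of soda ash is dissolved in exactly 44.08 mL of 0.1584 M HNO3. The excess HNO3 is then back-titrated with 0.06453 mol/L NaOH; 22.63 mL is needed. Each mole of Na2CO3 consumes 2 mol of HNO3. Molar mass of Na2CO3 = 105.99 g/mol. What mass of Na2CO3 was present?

0.293 g

Total n(HNO3) added = 0.1584 x 0.04408 = 0.006982 mol.
n(NaOH) used = 0.06453 x 0.02263 = 0.001460 mol, which equals the excess n(HNO3).
So n(HNO3) consumed by the sample = 0.006982 - 0.001460 = 0.005522 mol.
n(Na2CO3) = 0.005522 / 2 = 0.002761 mol.
mass = 0.002761 mol x 105.99 g/mol = 0.293 g.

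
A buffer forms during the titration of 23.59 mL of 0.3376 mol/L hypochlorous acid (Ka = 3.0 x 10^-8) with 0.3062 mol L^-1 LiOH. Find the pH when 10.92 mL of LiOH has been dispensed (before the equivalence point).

Initial n(HClO) = 0.3376 x 0.02359 = 0.007964 mol.
n(LiOH) added = 0.3062 x 0.01092 = 0.003344 mol, converting that many moles of HClO to ClO-.
Remaining n(HClO) = 0.004620 mol; n(ClO-) = 0.003344 mol.
By Henderson-Hasselbalch, pH = pKa + log([A^-]/[HA]) = 7.52 + log(0.003344/0.004620) = 7.52 + (-0.14) = 7.38.

7.38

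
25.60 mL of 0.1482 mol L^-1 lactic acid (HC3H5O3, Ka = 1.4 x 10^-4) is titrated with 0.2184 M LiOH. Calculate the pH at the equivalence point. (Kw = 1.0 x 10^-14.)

n(HC3H5O3) = 0.1482 x 0.02560 = 0.003794 mol; V(LiOH) at equivalence = 0.003794/0.2184 = 0.01737 L.
At equivalence all the acid is converted to C3H5O3-; total volume = 0.02560 + 0.01737 = 0.04297 L, so [C3H5O3-] = 0.003794/0.04297 = 0.08829 M.
Kb = Kw/Ka = 1.0e-14 / 1.4 x 10^-4 = 7.14e-11.
[OH^-] = sqrt(Kb x [C3H5O3-]) = sqrt(7.14e-11 x 0.08829) = 2.51e-6 M.
pOH = 5.60, so pH = 14.00 - 5.60 = 8.40.

8.40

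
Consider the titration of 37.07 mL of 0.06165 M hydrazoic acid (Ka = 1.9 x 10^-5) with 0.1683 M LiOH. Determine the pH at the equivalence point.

n(HN3) = 0.06165 x 0.03707 = 0.002285 mol; V(LiOH) at equivalence = 0.002285/0.1683 = 0.01358 L.
At equivalence all the acid is converted to N3-; total volume = 0.03707 + 0.01358 = 0.05065 L, so [N3-] = 0.002285/0.05065 = 0.04512 M.
Kb = Kw/Ka = 1.0e-14 / 1.9 x 10^-5 = 5.26e-10.
[OH^-] = sqrt(Kb x [N3-]) = sqrt(5.26e-10 x 0.04512) = 4.87e-6 M.
pOH = 5.31, so pH = 14.00 - 5.31 = 8.69.

8.69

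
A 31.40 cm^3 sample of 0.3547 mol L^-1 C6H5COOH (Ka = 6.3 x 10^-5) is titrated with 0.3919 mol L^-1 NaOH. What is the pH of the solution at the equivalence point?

n(C6H5COOH) = 0.3547 x 0.03140 = 0.01114 mol; V(NaOH) at equivalence = 0.01114/0.3919 = 0.02842 L.
At equivalence all the acid is converted to C6H5COO-; total volume = 0.03140 + 0.02842 = 0.05982 L, so [C6H5COO-] = 0.01114/0.05982 = 0.1862 M.
Kb = Kw/Ka = 1.0e-14 / 6.3 x 10^-5 = 1.59e-10.
[OH^-] = sqrt(Kb x [C6H5COO-]) = sqrt(1.59e-10 x 0.1862) = 5.44e-6 M.
pOH = 5.26, so pH = 14.00 - 5.26 = 8.74.

8.74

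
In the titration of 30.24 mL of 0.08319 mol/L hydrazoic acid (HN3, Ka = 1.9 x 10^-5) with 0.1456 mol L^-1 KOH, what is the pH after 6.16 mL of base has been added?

4.46

Initial n(HN3) = 0.08319 x 0.03024 = 0.002516 mol.
n(KOH) added = 0.1456 x 0.006160 = 0.0008969 mol, converting that many moles of HN3 to N3-.
Remaining n(HN3) = 0.001619 mol; n(N3-) = 0.0008969 mol.
By Henderson-Hasselbalch, pH = pKa + log([A^-]/[HA]) = 4.72 + log(0.0008969/0.001619) = 4.72 + (-0.26) = 4.46.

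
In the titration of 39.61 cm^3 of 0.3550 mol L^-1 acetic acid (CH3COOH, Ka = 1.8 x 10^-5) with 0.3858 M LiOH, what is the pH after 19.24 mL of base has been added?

4.79

Initial n(CH3COOH) = 0.3550 x 0.03961 = 0.01406 mol.
n(LiOH) added = 0.3858 x 0.01924 = 0.007423 mol, converting that many moles of CH3COOH to CH3COO-.
Remaining n(CH3COOH) = 0.006639 mol; n(CH3COO-) = 0.007423 mol.
By Henderson-Hasselbalch, pH = pKa + log([A^-]/[HA]) = 4.74 + log(0.007423/0.006639) = 4.74 + (+0.05) = 4.79.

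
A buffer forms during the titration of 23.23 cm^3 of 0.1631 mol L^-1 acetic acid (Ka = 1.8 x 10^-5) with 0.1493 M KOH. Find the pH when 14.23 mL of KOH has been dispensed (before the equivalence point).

4.85

Initial n(CH3COOH) = 0.1631 x 0.02323 = 0.003789 mol.
n(KOH) added = 0.1493 x 0.01423 = 0.002125 mol, converting that many moles of CH3COOH to CH3COO-.
Remaining n(CH3COOH) = 0.001664 mol; n(CH3COO-) = 0.002125 mol.
By Henderson-Hasselbalch, pH = pKa + log([A^-]/[HA]) = 4.74 + log(0.002125/0.001664) = 4.74 + (+0.11) = 4.85.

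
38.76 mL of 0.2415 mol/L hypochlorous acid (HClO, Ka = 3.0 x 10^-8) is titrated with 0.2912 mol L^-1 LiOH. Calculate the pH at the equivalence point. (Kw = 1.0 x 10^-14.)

10.32

n(HClO) = 0.2415 x 0.03876 = 0.009361 mol; V(LiOH) at equivalence = 0.009361/0.2912 = 0.03214 L.
At equivalence all the acid is converted to ClO-; total volume = 0.03876 + 0.03214 = 0.07090 L, so [ClO-] = 0.009361/0.07090 = 0.1320 M.
Kb = Kw/Ka = 1.0e-14 / 3.0 x 10^-8 = 3.33e-7.
[OH^-] = sqrt(Kb x [ClO-]) = sqrt(3.33e-7 x 0.1320) = 0.000210 M.
pOH = 3.68, so pH = 14.00 - 3.68 = 10.32.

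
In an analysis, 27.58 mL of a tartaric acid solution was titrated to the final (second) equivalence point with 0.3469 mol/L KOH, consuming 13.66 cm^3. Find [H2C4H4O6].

0.0859 M

n(KOH) = 0.3469 x 0.01366 = 0.004739 mol.
At the final (second) equivalence point, 2 mol OH^- react per mol H2C4H4O6, so n(H2C4H4O6) = 0.004739 / 2 = 0.002369 mol.
[H2C4H4O6] = 0.002369 / 0.02758 L = 0.0859 M.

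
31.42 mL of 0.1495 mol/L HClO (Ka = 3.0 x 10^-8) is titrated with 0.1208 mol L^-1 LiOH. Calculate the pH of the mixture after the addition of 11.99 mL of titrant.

Initial n(HClO) = 0.1495 x 0.03142 = 0.004697 mol.
n(LiOH) added = 0.1208 x 0.01199 = 0.001448 mol, converting that many moles of HClO to ClO-.
Remaining n(HClO) = 0.003249 mol; n(ClO-) = 0.001448 mol.
By Henderson-Hasselbalch, pH = pKa + log([A^-]/[HA]) = 7.52 + log(0.001448/0.003249) = 7.52 + (-0.35) = 7.17.

7.17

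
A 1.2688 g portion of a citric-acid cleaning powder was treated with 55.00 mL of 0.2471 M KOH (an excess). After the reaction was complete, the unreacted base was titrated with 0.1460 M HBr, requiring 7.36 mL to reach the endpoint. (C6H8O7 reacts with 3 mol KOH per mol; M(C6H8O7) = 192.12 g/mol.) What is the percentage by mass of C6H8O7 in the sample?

63.2%

Total n(KOH) added = 0.2471 x 0.05500 = 0.01359 mol.
n(HBr) used = 0.1460 x 0.007360 = 0.001075 mol, which equals the excess n(KOH).
So n(KOH) consumed by the sample = 0.01359 - 0.001075 = 0.01252 mol.
n(C6H8O7) = 0.01252 / 3 = 0.004172 mol.
mass C6H8O7 = 0.004172 x 192.12 = 0.8015 g, so %C6H8O7 = 0.8015/1.2688 x 100 = 63.2%.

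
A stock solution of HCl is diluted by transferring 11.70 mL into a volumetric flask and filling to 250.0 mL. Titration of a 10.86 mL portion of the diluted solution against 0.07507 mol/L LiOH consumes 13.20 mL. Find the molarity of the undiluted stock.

n(LiOH) = 0.07507 x 0.01320 = 0.0009909 mol.
n(HCl) in the aliquot = 0.0009909 mol.
[diluted HCl] = 0.0009909 / 0.01086 = 0.09125 M.
Dilution factor = 250.0/11.70 = 21.37, so [stock] = 0.09125 x 21.37 = 1.95 M.

1.95 M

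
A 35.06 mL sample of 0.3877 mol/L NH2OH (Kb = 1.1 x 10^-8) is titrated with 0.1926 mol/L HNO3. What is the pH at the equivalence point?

n(NH2OH) = 0.3877 x 0.03506 = 0.01359 mol; V(HNO3) at equivalence = 0.01359/0.1926 = 0.07058 L.
At equivalence the base is fully converted to NH3OH+; total volume = 0.1056 L, so [NH3OH+] = 0.01359/0.1056 = 0.1287 M.
Ka(NH3OH+) = Kw/Kb = 1.0e-14 / 1.1 x 10^-8 = 9.09e-7.
[H^+] = sqrt(Ka x [NH3OH+]) = sqrt(9.09e-7 x 0.1287) = 0.000342 M.
pH = -log(0.000342) = 3.47.

3.47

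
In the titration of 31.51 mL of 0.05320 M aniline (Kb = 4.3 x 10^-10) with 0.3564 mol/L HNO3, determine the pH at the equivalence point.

n(C6H5NH2) = 0.05320 x 0.03151 = 0.001676 mol; V(HNO3) at equivalence = 0.001676/0.3564 = 0.004704 L.
At equivalence the base is fully converted to C6H5NH3+; total volume = 0.03621 L, so [C6H5NH3+] = 0.001676/0.03621 = 0.04629 M.
Ka(C6H5NH3+) = Kw/Kb = 1.0e-14 / 4.3 x 10^-10 = 2.33e-5.
[H^+] = sqrt(Ka x [C6H5NH3+]) = sqrt(2.33e-5 x 0.04629) = 0.00104 M.
pH = -log(0.00104) = 2.98.

2.98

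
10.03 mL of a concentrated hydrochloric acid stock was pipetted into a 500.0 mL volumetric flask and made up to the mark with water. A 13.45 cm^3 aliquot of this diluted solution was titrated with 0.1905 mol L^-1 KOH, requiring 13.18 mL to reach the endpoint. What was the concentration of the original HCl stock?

n(KOH) = 0.1905 x 0.01318 = 0.002511 mol.
n(HCl) in the aliquot = 0.002511 mol.
[diluted HCl] = 0.002511 / 0.01345 = 0.1867 M.
Dilution factor = 500.0/10.03 = 49.85, so [stock] = 0.1867 x 49.85 = 9.31 M.

9.31 M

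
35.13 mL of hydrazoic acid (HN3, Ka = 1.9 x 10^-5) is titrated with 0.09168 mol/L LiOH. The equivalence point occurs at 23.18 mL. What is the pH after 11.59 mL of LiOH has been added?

11.59 mL is exactly half the equivalence volume (23.18/2), i.e. the half-equivalence point.
There, n(HA) = n(A^-), so pH = pKa = -log(1.9 x 10^-5) = 4.72.

4.72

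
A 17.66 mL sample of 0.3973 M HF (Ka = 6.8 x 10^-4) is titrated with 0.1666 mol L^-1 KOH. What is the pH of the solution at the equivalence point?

n(HF) = 0.3973 x 0.01766 = 0.007016 mol; V(KOH) at equivalence = 0.007016/0.1666 = 0.04211 L.
At equivalence all the acid is converted to F-; total volume = 0.01766 + 0.04211 = 0.05977 L, so [F-] = 0.007016/0.05977 = 0.1174 M.
Kb = Kw/Ka = 1.0e-14 / 6.8 x 10^-4 = 1.47e-11.
[OH^-] = sqrt(Kb x [F-]) = sqrt(1.47e-11 x 0.1174) = 1.31e-6 M.
pOH = 5.88, so pH = 14.00 - 5.88 = 8.12.

8.12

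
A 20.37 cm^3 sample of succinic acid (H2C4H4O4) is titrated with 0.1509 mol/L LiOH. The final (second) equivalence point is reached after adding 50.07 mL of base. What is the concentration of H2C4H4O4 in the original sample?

n(LiOH) = 0.1509 x 0.05007 = 0.007556 mol.
At the final (second) equivalence point, 2 mol OH^- react per mol H2C4H4O4, so n(H2C4H4O4) = 0.007556 / 2 = 0.003778 mol.
[H2C4H4O4] = 0.003778 / 0.02037 L = 0.185 M.

0.185 M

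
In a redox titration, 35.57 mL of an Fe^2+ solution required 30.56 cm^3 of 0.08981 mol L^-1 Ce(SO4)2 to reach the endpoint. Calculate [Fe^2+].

0.0772 M

n(Ce(SO4)2) = 0.08981 x 0.03056 = 0.002745 mol.
From the balanced equation, 1 mol Ce(SO4)2 reacts with 1 mol Fe^2+, so n(Fe^2+) = 0.002745 x 1/1 = 0.002745 mol.
[Fe^2+] = 0.002745 / 0.03557 L = 0.0772 M.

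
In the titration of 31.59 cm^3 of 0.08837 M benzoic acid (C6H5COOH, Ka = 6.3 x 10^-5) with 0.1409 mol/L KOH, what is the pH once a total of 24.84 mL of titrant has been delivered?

12.10

n(acid) = 0.08837 x 0.03159 = 0.002792 mol; n(KOH) added = 0.1409 x 0.02484 = 0.003500 mol.
Base is in excess by 0.003500 - 0.002792 = 0.0007083 mol in a total volume of 0.05643 L.
[OH^-] = 0.0007083/0.05643 = 0.01255 M, so pOH = 1.90 and pH = 14.00 - 1.90 = 12.10.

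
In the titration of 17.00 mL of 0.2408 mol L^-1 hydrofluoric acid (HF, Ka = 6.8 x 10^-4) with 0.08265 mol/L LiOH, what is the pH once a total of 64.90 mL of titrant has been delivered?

n(acid) = 0.2408 x 0.01700 = 0.004094 mol; n(LiOH) added = 0.08265 x 0.06490 = 0.005364 mol.
Base is in excess by 0.005364 - 0.004094 = 0.001270 mol in a total volume of 0.08190 L.
[OH^-] = 0.001270/0.08190 = 0.01551 M, so pOH = 1.81 and pH = 14.00 - 1.81 = 12.19.

12.19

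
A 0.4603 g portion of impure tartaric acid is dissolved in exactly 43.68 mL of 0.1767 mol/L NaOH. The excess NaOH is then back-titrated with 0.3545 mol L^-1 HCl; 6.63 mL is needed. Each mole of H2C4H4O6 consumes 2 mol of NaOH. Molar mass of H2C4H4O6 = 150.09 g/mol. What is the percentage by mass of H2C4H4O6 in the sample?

87.5%

Total n(NaOH) added = 0.1767 x 0.04368 = 0.007718 mol.
n(HCl) used = 0.3545 x 0.006630 = 0.002350 mol, which equals the excess n(NaOH).
So n(NaOH) consumed by the sample = 0.007718 - 0.002350 = 0.005368 mol.
n(H2C4H4O6) = 0.005368 / 2 = 0.002684 mol.
mass H2C4H4O6 = 0.002684 x 150.09 = 0.4028 g, so %H2C4H4O6 = 0.4028/0.4603 x 100 = 87.5%.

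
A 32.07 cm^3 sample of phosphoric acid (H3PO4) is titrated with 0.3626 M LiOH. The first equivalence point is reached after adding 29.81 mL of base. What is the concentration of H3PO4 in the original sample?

n(LiOH) = 0.3626 x 0.02981 = 0.01081 mol.
At the first equivalence point, 1 mol OH^- react per mol H3PO4, so n(H3PO4) = 0.01081 / 1 = 0.01081 mol.
[H3PO4] = 0.01081 / 0.03207 L = 0.337 M.

0.337 M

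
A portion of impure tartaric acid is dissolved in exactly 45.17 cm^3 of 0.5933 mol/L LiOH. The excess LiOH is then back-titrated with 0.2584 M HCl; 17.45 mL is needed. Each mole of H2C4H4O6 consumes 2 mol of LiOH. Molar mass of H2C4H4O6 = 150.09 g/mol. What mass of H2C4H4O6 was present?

Total n(LiOH) added = 0.5933 x 0.04517 = 0.02680 mol.
n(HCl) used = 0.2584 x 0.01745 = 0.004509 mol, which equals the excess n(LiOH).
So n(LiOH) consumed by the sample = 0.02680 - 0.004509 = 0.02229 mol.
n(H2C4H4O6) = 0.02229 / 2 = 0.01115 mol.
mass = 0.01115 mol x 150.09 g/mol = 1.67 g.

1.67 g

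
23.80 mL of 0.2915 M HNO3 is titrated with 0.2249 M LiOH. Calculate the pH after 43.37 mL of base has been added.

12.62

n(acid) = 0.2915 x 0.02380 = 0.006938 mol; n(LiOH) added = 0.2249 x 0.04337 = 0.009754 mol.
Base is in excess by 0.009754 - 0.006938 = 0.002816 mol in a total volume of 0.06717 L.
[OH^-] = 0.002816/0.06717 = 0.04193 M, so pOH = 1.38 and pH = 14.00 - 1.38 = 12.62.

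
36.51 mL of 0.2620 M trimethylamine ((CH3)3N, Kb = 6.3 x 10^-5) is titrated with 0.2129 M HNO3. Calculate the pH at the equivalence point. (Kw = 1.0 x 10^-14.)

n((CH3)3N) = 0.2620 x 0.03651 = 0.009566 mol; V(HNO3) at equivalence = 0.009566/0.2129 = 0.04493 L.
At equivalence the base is fully converted to (CH3)3NH+; total volume = 0.08144 L, so [(CH3)3NH+] = 0.009566/0.08144 = 0.1175 M.
Ka((CH3)3NH+) = Kw/Kb = 1.0e-14 / 6.3 x 10^-5 = 1.59e-10.
[H^+] = sqrt(Ka x [(CH3)3NH+]) = sqrt(1.59e-10 x 0.1175) = 4.32e-6 M.
pH = -log(4.32e-6) = 5.36.

5.36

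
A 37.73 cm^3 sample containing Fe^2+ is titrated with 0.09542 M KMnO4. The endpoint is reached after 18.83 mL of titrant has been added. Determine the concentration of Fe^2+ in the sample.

n(KMnO4) = 0.09542 x 0.01883 = 0.001797 mol.
From the balanced equation, 1 mol KMnO4 reacts with 5 mol Fe^2+, so n(Fe^2+) = 0.001797 x 5/1 = 0.008984 mol.
[Fe^2+] = 0.008984 / 0.03773 L = 0.238 M.

0.238 M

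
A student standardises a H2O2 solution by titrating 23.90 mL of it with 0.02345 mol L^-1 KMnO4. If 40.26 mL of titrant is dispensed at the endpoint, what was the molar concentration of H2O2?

n(KMnO4) = 0.02345 x 0.04026 = 0.0009441 mol.
From the balanced equation, 2 mol KMnO4 reacts with 5 mol H2O2, so n(H2O2) = 0.0009441 x 5/2 = 0.002360 mol.
[H2O2] = 0.002360 / 0.02390 L = 0.0988 M.

0.0988 M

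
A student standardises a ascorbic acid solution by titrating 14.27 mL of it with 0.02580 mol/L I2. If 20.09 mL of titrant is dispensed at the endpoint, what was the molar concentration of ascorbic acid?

0.0363 M

n(I2) = 0.02580 x 0.02009 = 0.0005183 mol.
From the balanced equation, 1 mol I2 reacts with 1 mol ascorbic acid, so n(ascorbic acid) = 0.0005183 x 1/1 = 0.0005183 mol.
[ascorbic acid] = 0.0005183 / 0.01427 L = 0.0363 M.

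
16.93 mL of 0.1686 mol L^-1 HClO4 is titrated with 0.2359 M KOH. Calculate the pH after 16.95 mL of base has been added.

12.53

n(acid) = 0.1686 x 0.01693 = 0.002854 mol; n(KOH) added = 0.2359 x 0.01695 = 0.003999 mol.
Base is in excess by 0.003999 - 0.002854 = 0.001144 mol in a total volume of 0.03388 L.
[OH^-] = 0.001144/0.03388 = 0.03377 M, so pOH = 1.47 and pH = 14.00 - 1.47 = 12.53.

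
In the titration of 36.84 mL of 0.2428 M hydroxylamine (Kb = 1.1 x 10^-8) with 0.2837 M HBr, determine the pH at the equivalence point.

n(NH2OH) = 0.2428 x 0.03684 = 0.008945 mol; V(HBr) at equivalence = 0.008945/0.2837 = 0.03153 L.
At equivalence the base is fully converted to NH3OH+; total volume = 0.06837 L, so [NH3OH+] = 0.008945/0.06837 = 0.1308 M.
Ka(NH3OH+) = Kw/Kb = 1.0e-14 / 1.1 x 10^-8 = 9.09e-7.
[H^+] = sqrt(Ka x [NH3OH+]) = sqrt(9.09e-7 x 0.1308) = 0.000345 M.
pH = -log(0.000345) = 3.46.

3.46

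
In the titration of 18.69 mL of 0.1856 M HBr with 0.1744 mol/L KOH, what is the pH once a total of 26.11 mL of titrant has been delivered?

n(acid) = 0.1856 x 0.01869 = 0.003469 mol; n(KOH) added = 0.1744 x 0.02611 = 0.004554 mol.
Base is in excess by 0.004554 - 0.003469 = 0.001085 mol in a total volume of 0.04480 L.
[OH^-] = 0.001085/0.04480 = 0.02421 M, so pOH = 1.62 and pH = 14.00 - 1.62 = 12.38.

12.38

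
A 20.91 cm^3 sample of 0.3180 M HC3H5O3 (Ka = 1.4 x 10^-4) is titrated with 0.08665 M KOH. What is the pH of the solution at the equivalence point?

n(HC3H5O3) = 0.3180 x 0.02091 = 0.006649 mol; V(KOH) at equivalence = 0.006649/0.08665 = 0.07674 L.
At equivalence all the acid is converted to C3H5O3-; total volume = 0.02091 + 0.07674 = 0.09765 L, so [C3H5O3-] = 0.006649/0.09765 = 0.06810 M.
Kb = Kw/Ka = 1.0e-14 / 1.4 x 10^-4 = 7.14e-11.
[OH^-] = sqrt(Kb x [C3H5O3-]) = sqrt(7.14e-11 x 0.06810) = 2.21e-6 M.
pOH = 5.66, so pH = 14.00 - 5.66 = 8.34.

8.34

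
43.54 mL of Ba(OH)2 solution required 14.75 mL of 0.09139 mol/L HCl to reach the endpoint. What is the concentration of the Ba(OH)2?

n(HCl) delivered = 0.09139 x 0.01475 = 0.001348 mol.
The reaction is 1 Ba(OH)2 + 2 HCl, so n(Ba(OH)2) = 0.001348 x 1/2 = 0.0006740 mol.
[Ba(OH)2] = 0.0006740 mol / 0.04354 L = 0.0155 M.

0.0155 M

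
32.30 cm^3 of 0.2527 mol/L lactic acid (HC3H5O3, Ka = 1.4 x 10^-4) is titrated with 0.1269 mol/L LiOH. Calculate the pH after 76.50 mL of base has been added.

12.15

n(acid) = 0.2527 x 0.03230 = 0.008162 mol; n(LiOH) added = 0.1269 x 0.07650 = 0.009708 mol.
Base is in excess by 0.009708 - 0.008162 = 0.001546 mol in a total volume of 0.1088 L.
[OH^-] = 0.001546/0.1088 = 0.01421 M, so pOH = 1.85 and pH = 14.00 - 1.85 = 12.15.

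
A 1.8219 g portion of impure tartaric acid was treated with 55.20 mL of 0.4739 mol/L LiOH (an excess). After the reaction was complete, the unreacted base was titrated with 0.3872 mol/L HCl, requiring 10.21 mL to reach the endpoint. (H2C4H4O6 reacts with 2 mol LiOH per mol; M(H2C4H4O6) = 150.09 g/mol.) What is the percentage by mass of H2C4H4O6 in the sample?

91.5%

Total n(LiOH) added = 0.4739 x 0.05520 = 0.02616 mol.
n(HCl) used = 0.3872 x 0.01021 = 0.003953 mol, which equals the excess n(LiOH).
So n(LiOH) consumed by the sample = 0.02616 - 0.003953 = 0.02221 mol.
n(H2C4H4O6) = 0.02221 / 2 = 0.01110 mol.
mass H2C4H4O6 = 0.01110 x 150.09 = 1.666 g, so %H2C4H4O6 = 1.666/1.8219 x 100 = 91.5%.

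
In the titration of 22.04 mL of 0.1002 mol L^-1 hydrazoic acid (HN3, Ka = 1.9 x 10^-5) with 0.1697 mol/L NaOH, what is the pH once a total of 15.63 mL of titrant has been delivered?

12.07

n(acid) = 0.1002 x 0.02204 = 0.002208 mol; n(NaOH) added = 0.1697 x 0.01563 = 0.002652 mol.
Base is in excess by 0.002652 - 0.002208 = 0.0004440 mol in a total volume of 0.03767 L.
[OH^-] = 0.0004440/0.03767 = 0.01179 M, so pOH = 1.93 and pH = 14.00 - 1.93 = 12.07.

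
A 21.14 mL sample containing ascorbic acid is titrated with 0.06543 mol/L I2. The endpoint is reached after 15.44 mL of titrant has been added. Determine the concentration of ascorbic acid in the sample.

0.0478 M

n(I2) = 0.06543 x 0.01544 = 0.001010 mol.
From the balanced equation, 1 mol I2 reacts with 1 mol ascorbic acid, so n(ascorbic acid) = 0.001010 x 1/1 = 0.001010 mol.
[ascorbic acid] = 0.001010 / 0.02114 L = 0.0478 M.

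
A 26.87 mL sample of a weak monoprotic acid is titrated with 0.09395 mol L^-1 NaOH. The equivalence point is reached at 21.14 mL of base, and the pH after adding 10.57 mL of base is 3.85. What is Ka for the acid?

10.57 mL is half of the equivalence volume, so this is the half-equivalence point where [HA] = [A^-].
At half-equivalence pH = pKa, so pKa = 3.85.
Ka = 10^(-3.85) = 1.4 x 10^-4.

1.4 x 10^-4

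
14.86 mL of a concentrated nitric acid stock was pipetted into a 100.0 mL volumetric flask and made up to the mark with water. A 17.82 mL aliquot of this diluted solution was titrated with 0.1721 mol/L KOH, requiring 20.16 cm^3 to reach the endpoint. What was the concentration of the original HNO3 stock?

1.31 M

n(KOH) = 0.1721 x 0.02016 = 0.003470 mol.
n(HNO3) in the aliquot = 0.003470 mol.
[diluted HNO3] = 0.003470 / 0.01782 = 0.1947 M.
Dilution factor = 100.0/14.86 = 6.729, so [stock] = 0.1947 x 6.729 = 1.31 M.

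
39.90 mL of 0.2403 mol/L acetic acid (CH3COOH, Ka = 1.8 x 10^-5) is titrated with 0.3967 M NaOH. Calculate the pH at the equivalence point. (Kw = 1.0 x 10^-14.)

8.96

n(CH3COOH) = 0.2403 x 0.03990 = 0.009588 mol; V(NaOH) at equivalence = 0.009588/0.3967 = 0.02417 L.
At equivalence all the acid is converted to CH3COO-; total volume = 0.03990 + 0.02417 = 0.06407 L, so [CH3COO-] = 0.009588/0.06407 = 0.1496 M.
Kb = Kw/Ka = 1.0e-14 / 1.8 x 10^-5 = 5.56e-10.
[OH^-] = sqrt(Kb x [CH3COO-]) = sqrt(5.56e-10 x 0.1496) = 9.12e-6 M.
pOH = 5.04, so pH = 14.00 - 5.04 = 8.96.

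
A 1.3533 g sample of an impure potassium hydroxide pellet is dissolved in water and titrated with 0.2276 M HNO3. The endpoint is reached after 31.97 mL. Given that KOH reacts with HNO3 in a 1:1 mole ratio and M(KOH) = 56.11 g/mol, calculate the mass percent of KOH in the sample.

n(HNO3) = 0.2276 x 0.03197 = 0.007276 mol.
n(KOH) = 0.007276 / 1 = 0.007276 mol.
mass of KOH = 0.007276 x 56.11 = 0.4083 g.
% purity = 0.4083 / 1.3533 x 100 = 30.2%.

30.2%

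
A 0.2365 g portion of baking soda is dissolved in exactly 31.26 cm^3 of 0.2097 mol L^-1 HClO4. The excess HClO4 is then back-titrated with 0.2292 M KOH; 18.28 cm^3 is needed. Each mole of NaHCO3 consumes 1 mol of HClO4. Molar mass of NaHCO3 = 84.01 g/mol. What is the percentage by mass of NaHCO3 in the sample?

Total n(HClO4) added = 0.2097 x 0.03126 = 0.006555 mol.
n(KOH) used = 0.2292 x 0.01828 = 0.004190 mol, which equals the excess n(HClO4).
So n(HClO4) consumed by the sample = 0.006555 - 0.004190 = 0.002365 mol.
n(NaHCO3) = 0.002365 / 1 = 0.002365 mol.
mass NaHCO3 = 0.002365 x 84.01 = 0.1987 g, so %NaHCO3 = 0.1987/0.2365 x 100 = 84.0%.

84.0%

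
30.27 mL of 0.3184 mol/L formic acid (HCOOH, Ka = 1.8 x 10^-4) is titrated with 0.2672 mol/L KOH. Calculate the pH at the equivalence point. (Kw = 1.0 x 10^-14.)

8.45

n(HCOOH) = 0.3184 x 0.03027 = 0.009638 mol; V(KOH) at equivalence = 0.009638/0.2672 = 0.03607 L.
At equivalence all the acid is converted to HCOO-; total volume = 0.03027 + 0.03607 = 0.06634 L, so [HCOO-] = 0.009638/0.06634 = 0.1453 M.
Kb = Kw/Ka = 1.0e-14 / 1.8 x 10^-4 = 5.56e-11.
[OH^-] = sqrt(Kb x [HCOO-]) = sqrt(5.56e-11 x 0.1453) = 2.84e-6 M.
pOH = 5.55, so pH = 14.00 - 5.55 = 8.45.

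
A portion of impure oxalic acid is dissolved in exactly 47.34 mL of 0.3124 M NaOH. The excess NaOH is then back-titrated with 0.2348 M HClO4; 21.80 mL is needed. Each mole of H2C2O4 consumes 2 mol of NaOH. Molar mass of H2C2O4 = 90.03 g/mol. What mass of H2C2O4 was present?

Total n(NaOH) added = 0.3124 x 0.04734 = 0.01479 mol.
n(HClO4) used = 0.2348 x 0.02180 = 0.005119 mol, which equals the excess n(NaOH).
So n(NaOH) consumed by the sample = 0.01479 - 0.005119 = 0.009670 mol.
n(H2C2O4) = 0.009670 / 2 = 0.004835 mol.
mass = 0.004835 mol x 90.03 g/mol = 0.435 g.

0.435 g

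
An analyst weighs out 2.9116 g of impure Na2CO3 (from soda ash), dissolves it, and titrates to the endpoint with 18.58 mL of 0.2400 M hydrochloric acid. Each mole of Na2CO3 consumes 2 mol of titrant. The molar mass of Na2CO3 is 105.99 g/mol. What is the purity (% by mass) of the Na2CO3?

8.12%

n(HCl) = 0.2400 x 0.01858 = 0.004459 mol.
n(Na2CO3) = 0.004459 / 2 = 0.002230 mol.
mass of Na2CO3 = 0.002230 x 105.99 = 0.2363 g.
% purity = 0.2363 / 2.9116 x 100 = 8.12%.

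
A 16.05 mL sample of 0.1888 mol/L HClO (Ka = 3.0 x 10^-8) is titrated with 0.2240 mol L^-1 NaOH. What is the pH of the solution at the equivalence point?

10.27

n(HClO) = 0.1888 x 0.01605 = 0.003030 mol; V(NaOH) at equivalence = 0.003030/0.2240 = 0.01353 L.
At equivalence all the acid is converted to ClO-; total volume = 0.01605 + 0.01353 = 0.02958 L, so [ClO-] = 0.003030/0.02958 = 0.1024 M.
Kb = Kw/Ka = 1.0e-14 / 3.0 x 10^-8 = 3.33e-7.
[OH^-] = sqrt(Kb x [ClO-]) = sqrt(3.33e-7 x 0.1024) = 0.000185 M.
pOH = 3.73, so pH = 14.00 - 3.73 = 10.27.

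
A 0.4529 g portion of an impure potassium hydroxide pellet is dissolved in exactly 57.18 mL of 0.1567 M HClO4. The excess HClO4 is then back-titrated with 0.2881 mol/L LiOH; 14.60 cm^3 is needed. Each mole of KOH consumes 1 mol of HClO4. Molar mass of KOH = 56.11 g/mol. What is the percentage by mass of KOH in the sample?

Total n(HClO4) added = 0.1567 x 0.05718 = 0.008960 mol.
n(LiOH) used = 0.2881 x 0.01460 = 0.004206 mol, which equals the excess n(HClO4).
So n(HClO4) consumed by the sample = 0.008960 - 0.004206 = 0.004754 mol.
n(KOH) = 0.004754 / 1 = 0.004754 mol.
mass KOH = 0.004754 x 56.11 = 0.2667 g, so %KOH = 0.2667/0.4529 x 100 = 58.9%.

58.9%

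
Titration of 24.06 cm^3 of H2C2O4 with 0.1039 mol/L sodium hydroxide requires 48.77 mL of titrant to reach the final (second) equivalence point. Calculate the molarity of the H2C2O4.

0.105 M

n(NaOH) = 0.1039 x 0.04877 = 0.005067 mol.
At the final (second) equivalence point, 2 mol OH^- react per mol H2C2O4, so n(H2C2O4) = 0.005067 / 2 = 0.002534 mol.
[H2C2O4] = 0.002534 / 0.02406 L = 0.105 M.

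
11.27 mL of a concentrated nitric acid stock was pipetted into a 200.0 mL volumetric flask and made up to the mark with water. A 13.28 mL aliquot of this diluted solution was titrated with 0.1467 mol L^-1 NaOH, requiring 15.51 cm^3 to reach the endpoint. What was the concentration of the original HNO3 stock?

3.04 M

n(NaOH) = 0.1467 x 0.01551 = 0.002275 mol.
n(HNO3) in the aliquot = 0.002275 mol.
[diluted HNO3] = 0.002275 / 0.01328 = 0.1713 M.
Dilution factor = 200.0/11.27 = 17.75, so [stock] = 0.1713 x 17.75 = 3.04 M.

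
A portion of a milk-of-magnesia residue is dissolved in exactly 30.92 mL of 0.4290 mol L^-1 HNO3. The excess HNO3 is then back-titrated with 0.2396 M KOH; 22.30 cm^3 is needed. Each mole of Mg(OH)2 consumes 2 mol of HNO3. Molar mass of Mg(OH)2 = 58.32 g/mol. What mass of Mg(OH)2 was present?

Total n(HNO3) added = 0.4290 x 0.03092 = 0.01326 mol.
n(KOH) used = 0.2396 x 0.02230 = 0.005343 mol, which equals the excess n(HNO3).
So n(HNO3) consumed by the sample = 0.01326 - 0.005343 = 0.007922 mol.
n(Mg(OH)2) = 0.007922 / 2 = 0.003961 mol.
mass = 0.003961 mol x 58.32 g/mol = 0.231 g.

0.231 g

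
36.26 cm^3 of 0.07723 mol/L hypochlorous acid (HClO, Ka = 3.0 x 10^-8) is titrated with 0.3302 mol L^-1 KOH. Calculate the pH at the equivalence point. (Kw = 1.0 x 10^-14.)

10.16

n(HClO) = 0.07723 x 0.03626 = 0.002800 mol; V(KOH) at equivalence = 0.002800/0.3302 = 0.008481 L.
At equivalence all the acid is converted to ClO-; total volume = 0.03626 + 0.008481 = 0.04474 L, so [ClO-] = 0.002800/0.04474 = 0.06259 M.
Kb = Kw/Ka = 1.0e-14 / 3.0 x 10^-8 = 3.33e-7.
[OH^-] = sqrt(Kb x [ClO-]) = sqrt(3.33e-7 x 0.06259) = 0.000144 M.
pOH = 3.84, so pH = 14.00 - 3.84 = 10.16.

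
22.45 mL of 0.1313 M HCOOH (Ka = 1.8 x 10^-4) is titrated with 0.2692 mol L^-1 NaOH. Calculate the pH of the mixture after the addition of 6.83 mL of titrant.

Initial n(HCOOH) = 0.1313 x 0.02245 = 0.002948 mol.
n(NaOH) added = 0.2692 x 0.006830 = 0.001839 mol, converting that many moles of HCOOH to HCOO-.
Remaining n(HCOOH) = 0.001109 mol; n(HCOO-) = 0.001839 mol.
By Henderson-Hasselbalch, pH = pKa + log([A^-]/[HA]) = 3.74 + log(0.001839/0.001109) = 3.74 + (+0.22) = 3.96.

3.96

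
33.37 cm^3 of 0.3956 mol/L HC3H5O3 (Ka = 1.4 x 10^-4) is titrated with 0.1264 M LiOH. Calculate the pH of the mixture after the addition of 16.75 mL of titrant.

Initial n(HC3H5O3) = 0.3956 x 0.03337 = 0.01320 mol.
n(LiOH) added = 0.1264 x 0.01675 = 0.002117 mol, converting that many moles of HC3H5O3 to C3H5O3-.
Remaining n(HC3H5O3) = 0.01108 mol; n(C3H5O3-) = 0.002117 mol.
By Henderson-Hasselbalch, pH = pKa + log([A^-]/[HA]) = 3.85 + log(0.002117/0.01108) = 3.85 + (-0.72) = 3.13.

3.13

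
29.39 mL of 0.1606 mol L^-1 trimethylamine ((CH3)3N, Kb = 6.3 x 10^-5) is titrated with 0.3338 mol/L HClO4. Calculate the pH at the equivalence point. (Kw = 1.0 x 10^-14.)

n((CH3)3N) = 0.1606 x 0.02939 = 0.004720 mol; V(HClO4) at equivalence = 0.004720/0.3338 = 0.01414 L.
At equivalence the base is fully converted to (CH3)3NH+; total volume = 0.04353 L, so [(CH3)3NH+] = 0.004720/0.04353 = 0.1084 M.
Ka((CH3)3NH+) = Kw/Kb = 1.0e-14 / 6.3 x 10^-5 = 1.59e-10.
[H^+] = sqrt(Ka x [(CH3)3NH+]) = sqrt(1.59e-10 x 0.1084) = 4.15e-6 M.
pH = -log(4.15e-6) = 5.38.

5.38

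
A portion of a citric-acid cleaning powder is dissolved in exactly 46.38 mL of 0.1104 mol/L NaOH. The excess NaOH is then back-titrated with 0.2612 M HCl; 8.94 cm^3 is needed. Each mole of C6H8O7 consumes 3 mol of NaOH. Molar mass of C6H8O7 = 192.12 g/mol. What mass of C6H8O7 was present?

Total n(NaOH) added = 0.1104 x 0.04638 = 0.005120 mol.
n(HCl) used = 0.2612 x 0.008940 = 0.002335 mol, which equals the excess n(NaOH).
So n(NaOH) consumed by the sample = 0.005120 - 0.002335 = 0.002785 mol.
n(C6H8O7) = 0.002785 / 3 = 0.0009284 mol.
mass = 0.0009284 mol x 192.12 g/mol = 0.178 g.

0.178 g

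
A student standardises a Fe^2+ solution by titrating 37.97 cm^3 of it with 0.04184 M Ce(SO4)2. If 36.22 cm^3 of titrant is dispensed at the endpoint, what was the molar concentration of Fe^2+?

0.0399 M

n(Ce(SO4)2) = 0.04184 x 0.03622 = 0.001515 mol.
From the balanced equation, 1 mol Ce(SO4)2 reacts with 1 mol Fe^2+, so n(Fe^2+) = 0.001515 x 1/1 = 0.001515 mol.
[Fe^2+] = 0.001515 / 0.03797 L = 0.0399 M.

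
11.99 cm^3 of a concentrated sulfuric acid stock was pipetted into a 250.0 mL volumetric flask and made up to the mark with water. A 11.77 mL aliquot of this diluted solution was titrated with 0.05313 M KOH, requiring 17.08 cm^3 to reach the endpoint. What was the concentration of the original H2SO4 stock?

0.804 M

n(KOH) = 0.05313 x 0.01708 = 0.0009075 mol.
n(H2SO4) in the aliquot = 0.0009075 x 1/2 = 0.0004537 mol.
[diluted H2SO4] = 0.0004537 / 0.01177 = 0.03855 M.
Dilution factor = 250.0/11.99 = 20.85, so [stock] = 0.03855 x 20.85 = 0.804 M.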